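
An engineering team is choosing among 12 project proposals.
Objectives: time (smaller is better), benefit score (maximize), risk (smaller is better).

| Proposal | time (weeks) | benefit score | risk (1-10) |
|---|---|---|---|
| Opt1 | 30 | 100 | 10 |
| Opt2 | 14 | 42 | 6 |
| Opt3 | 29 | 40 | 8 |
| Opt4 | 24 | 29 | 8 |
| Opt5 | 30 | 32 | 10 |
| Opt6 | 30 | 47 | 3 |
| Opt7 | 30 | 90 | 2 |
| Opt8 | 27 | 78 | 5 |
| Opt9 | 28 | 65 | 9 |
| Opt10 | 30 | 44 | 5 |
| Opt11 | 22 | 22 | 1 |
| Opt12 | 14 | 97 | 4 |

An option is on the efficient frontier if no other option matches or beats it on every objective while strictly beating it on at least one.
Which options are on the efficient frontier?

Opt1, Opt7, Opt11, Opt12

Opt1: not dominated (best benefit score).
Opt2: dominated by Opt12 (time 14≤14, benefit score 97≥42, risk 4≤6).
Opt3: dominated by Opt2 (time 14≤29, benefit score 42≥40, risk 6≤8).
Opt4: dominated by Opt2 (time 14≤24, benefit score 42≥29, risk 6≤8).
Opt5: dominated by Opt1 (time 30≤30, benefit score 100≥32, risk 10≤10).
Opt6: dominated by Opt7 (time 30≤30, benefit score 90≥47, risk 2≤3).
Opt7: not dominated.
Opt8: dominated by Opt12 (time 14≤27, benefit score 97≥78, risk 4≤5).
Opt9: dominated by Opt8 (time 27≤28, benefit score 78≥65, risk 5≤9).
Opt10: dominated by Opt6 (time 30≤30, benefit score 47≥44, risk 3≤5).
Opt11: not dominated (best risk).
Opt12: not dominated.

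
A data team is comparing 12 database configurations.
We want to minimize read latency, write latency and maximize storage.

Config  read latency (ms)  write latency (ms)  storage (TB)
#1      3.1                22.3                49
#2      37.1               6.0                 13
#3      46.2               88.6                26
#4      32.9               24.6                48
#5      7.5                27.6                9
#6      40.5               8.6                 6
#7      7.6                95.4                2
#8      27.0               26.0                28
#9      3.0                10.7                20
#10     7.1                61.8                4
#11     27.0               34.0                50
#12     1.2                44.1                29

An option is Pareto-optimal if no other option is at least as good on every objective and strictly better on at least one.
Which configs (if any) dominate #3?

#1: read latency 3.1≤46.2, write latency 22.3≤88.6, storage 49≥26 — dominates #3.
#4: read latency 32.9≤46.2, write latency 24.6≤88.6, storage 48≥26 — dominates #3.
#8: read latency 27.0≤46.2, write latency 26.0≤88.6, storage 28≥26 — dominates #3.
#11: read latency 27.0≤46.2, write latency 34.0≤88.6, storage 50≥26 — dominates #3.
#12: read latency 1.2≤46.2, write latency 44.1≤88.6, storage 29≥26 — dominates #3.
Others (#2, #5, #6, #7, #9, #10) are each worse than #3 on at least one objective.

#1, #4, #8, #11, #12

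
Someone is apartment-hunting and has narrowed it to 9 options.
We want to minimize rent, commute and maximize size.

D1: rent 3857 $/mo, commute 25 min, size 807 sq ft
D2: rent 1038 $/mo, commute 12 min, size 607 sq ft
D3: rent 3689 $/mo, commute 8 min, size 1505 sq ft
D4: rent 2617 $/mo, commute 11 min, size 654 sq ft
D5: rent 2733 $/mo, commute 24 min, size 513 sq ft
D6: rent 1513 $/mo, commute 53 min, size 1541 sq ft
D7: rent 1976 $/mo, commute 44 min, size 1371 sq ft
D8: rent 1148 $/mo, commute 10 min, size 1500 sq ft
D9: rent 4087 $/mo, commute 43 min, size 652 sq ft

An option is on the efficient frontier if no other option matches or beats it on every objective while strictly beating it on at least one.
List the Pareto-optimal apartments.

D1: dominated by D3 (rent 3689≤3857, commute 8≤25, size 1505≥807).
D2: not dominated (best rent).
D3: not dominated (best commute).
D4: dominated by D8 (rent 1148≤2617, commute 10≤11, size 1500≥654).
D5: dominated by D2 (rent 1038≤2733, commute 12≤24, size 607≥513).
D6: not dominated (best size).
D7: dominated by D8 (rent 1148≤1976, commute 10≤44, size 1500≥1371).
D8: not dominated.
D9: dominated by D1 (rent 3857≤4087, commute 25≤43, size 807≥652).

D2, D3, D6, D8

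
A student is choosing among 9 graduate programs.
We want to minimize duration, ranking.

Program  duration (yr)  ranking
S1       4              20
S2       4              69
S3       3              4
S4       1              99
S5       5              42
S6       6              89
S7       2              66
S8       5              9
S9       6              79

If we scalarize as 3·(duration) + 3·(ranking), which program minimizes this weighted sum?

S3

S1: 3·4 + 3·20 = 72
S2: 3·4 + 3·69 = 219
S3: 3·3 + 3·4 = 21
S4: 3·1 + 3·99 = 300
S5: 3·5 + 3·42 = 141
S6: 3·6 + 3·89 = 285
S7: 3·2 + 3·66 = 204
S8: 3·5 + 3·9 = 42
S9: 3·6 + 3·79 = 255
Lowest: S3 at 21.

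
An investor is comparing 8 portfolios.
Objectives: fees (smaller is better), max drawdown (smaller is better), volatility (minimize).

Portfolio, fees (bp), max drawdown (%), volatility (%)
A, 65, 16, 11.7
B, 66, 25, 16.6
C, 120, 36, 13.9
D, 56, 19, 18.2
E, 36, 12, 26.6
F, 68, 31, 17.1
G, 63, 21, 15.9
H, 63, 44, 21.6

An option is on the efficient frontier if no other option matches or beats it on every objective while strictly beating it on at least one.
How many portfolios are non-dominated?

4

A: not dominated (best volatility).
B: dominated by A (fees 65≤66, max drawdown 16≤25, volatility 11.7≤16.6).
C: dominated by A (fees 65≤120, max drawdown 16≤36, volatility 11.7≤13.9).
D: not dominated.
E: not dominated (best fees).
F: dominated by A (fees 65≤68, max drawdown 16≤31, volatility 11.7≤17.1).
G: not dominated.
H: dominated by D (fees 56≤63, max drawdown 19≤44, volatility 18.2≤21.6).
Pareto-optimal: A, D, E, G → 4.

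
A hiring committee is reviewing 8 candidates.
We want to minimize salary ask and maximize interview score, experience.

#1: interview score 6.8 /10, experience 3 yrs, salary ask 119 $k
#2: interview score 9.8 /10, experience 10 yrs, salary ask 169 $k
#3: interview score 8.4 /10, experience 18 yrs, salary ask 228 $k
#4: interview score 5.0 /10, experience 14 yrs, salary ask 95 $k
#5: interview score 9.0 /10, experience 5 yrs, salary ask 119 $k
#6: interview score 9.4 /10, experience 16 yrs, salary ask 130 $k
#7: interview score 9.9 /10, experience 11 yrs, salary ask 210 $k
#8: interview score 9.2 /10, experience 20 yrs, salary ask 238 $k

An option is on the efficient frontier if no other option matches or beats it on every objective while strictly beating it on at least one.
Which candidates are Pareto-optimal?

#2, #3, #4, #5, #6, #7, #8

#1: dominated by #5 (interview score 9.0≥6.8, experience 5≥3, salary ask 119≤119).
#2: not dominated.
#3: not dominated.
#4: not dominated (best salary ask).
#5: not dominated.
#6: not dominated.
#7: not dominated (best interview score).
#8: not dominated (best experience).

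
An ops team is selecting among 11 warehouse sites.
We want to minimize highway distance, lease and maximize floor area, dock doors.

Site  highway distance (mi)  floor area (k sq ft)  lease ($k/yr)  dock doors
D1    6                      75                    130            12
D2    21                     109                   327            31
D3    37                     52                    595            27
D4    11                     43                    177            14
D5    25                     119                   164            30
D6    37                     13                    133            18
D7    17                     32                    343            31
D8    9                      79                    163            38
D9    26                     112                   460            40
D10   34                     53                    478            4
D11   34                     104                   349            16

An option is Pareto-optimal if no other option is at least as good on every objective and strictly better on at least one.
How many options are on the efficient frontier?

D1: not dominated (best highway distance).
D2: not dominated.
D3: dominated by D2 (highway distance 21≤37, floor area 109≥52, lease 327≤595, dock doors 31≥27).
D4: dominated by D8 (highway distance 9≤11, floor area 79≥43, lease 163≤177, dock doors 38≥14).
D5: not dominated (best floor area).
D6: not dominated.
D7: dominated by D8 (highway distance 9≤17, floor area 79≥32, lease 163≤343, dock doors 38≥31).
D8: not dominated.
D9: not dominated (best dock doors).
D10: dominated by D1 (highway distance 6≤34, floor area 75≥53, lease 130≤478, dock doors 12≥4).
D11: dominated by D2 (highway distance 21≤34, floor area 109≥104, lease 327≤349, dock doors 31≥16).
Pareto-optimal: D1, D2, D5, D6, D8, D9 → 6.

6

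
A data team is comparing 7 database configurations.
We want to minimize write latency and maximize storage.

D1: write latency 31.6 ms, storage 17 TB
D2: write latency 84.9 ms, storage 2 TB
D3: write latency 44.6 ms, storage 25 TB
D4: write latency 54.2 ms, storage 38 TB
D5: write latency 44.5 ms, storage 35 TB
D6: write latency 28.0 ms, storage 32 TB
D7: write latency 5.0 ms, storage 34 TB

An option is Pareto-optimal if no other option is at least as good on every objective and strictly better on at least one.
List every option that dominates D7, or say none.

none

D1: worse on write latency (31.6 vs 5.0).
D2: worse on write latency (84.9 vs 5.0).
D3: worse on write latency (44.6 vs 5.0).
D4: worse on write latency (54.2 vs 5.0).
D5: worse on write latency (44.5 vs 5.0).
D6: worse on write latency (28.0 vs 5.0).
No option dominates D7.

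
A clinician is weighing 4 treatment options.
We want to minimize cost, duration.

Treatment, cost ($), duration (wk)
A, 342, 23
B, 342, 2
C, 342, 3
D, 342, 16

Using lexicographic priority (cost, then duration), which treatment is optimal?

First minimize cost: best is 342, kept {A, B, C, D}.
Then minimize duration: best is 2, kept {B}.

B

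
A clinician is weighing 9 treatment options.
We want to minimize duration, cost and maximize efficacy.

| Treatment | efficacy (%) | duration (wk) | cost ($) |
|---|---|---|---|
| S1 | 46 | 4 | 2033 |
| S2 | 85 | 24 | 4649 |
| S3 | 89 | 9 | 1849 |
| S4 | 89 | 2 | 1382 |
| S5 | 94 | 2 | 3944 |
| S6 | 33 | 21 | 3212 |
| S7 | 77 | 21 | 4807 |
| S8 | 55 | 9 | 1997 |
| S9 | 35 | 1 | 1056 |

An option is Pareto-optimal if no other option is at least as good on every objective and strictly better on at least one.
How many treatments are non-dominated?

S1: dominated by S4 (efficacy 89≥46, duration 2≤4, cost 1382≤2033).
S2: dominated by S3 (efficacy 89≥85, duration 9≤24, cost 1849≤4649).
S3: dominated by S4 (efficacy 89≥89, duration 2≤9, cost 1382≤1849).
S4: not dominated.
S5: not dominated (best efficacy).
S6: dominated by S1 (efficacy 46≥33, duration 4≤21, cost 2033≤3212).
S7: dominated by S3 (efficacy 89≥77, duration 9≤21, cost 1849≤4807).
S8: dominated by S3 (efficacy 89≥55, duration 9≤9, cost 1849≤1997).
S9: not dominated (best duration).
Pareto-optimal: S4, S5, S9 → 3.

3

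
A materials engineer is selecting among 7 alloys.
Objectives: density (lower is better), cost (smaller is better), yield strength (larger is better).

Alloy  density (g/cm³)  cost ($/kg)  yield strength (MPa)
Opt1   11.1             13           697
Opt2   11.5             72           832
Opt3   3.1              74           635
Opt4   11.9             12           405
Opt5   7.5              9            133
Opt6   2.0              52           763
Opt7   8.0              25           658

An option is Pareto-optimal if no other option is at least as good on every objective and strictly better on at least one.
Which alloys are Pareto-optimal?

Opt1: not dominated.
Opt2: not dominated (best yield strength).
Opt3: dominated by Opt6 (density 2.0≤3.1, cost 52≤74, yield strength 763≥635).
Opt4: not dominated.
Opt5: not dominated (best cost).
Opt6: not dominated (best density).
Opt7: not dominated.

Opt1, Opt2, Opt4, Opt5, Opt6, Opt7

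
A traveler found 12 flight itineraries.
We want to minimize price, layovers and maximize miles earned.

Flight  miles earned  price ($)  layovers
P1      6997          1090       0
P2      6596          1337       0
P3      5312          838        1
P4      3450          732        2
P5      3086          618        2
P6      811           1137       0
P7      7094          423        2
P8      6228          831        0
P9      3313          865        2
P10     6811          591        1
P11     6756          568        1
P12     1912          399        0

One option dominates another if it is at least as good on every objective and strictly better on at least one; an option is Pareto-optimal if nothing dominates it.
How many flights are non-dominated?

P1: not dominated.
P2: dominated by P1 (miles earned 6997≥6596, price 1090≤1337, layovers 0≤0).
P3: dominated by P8 (miles earned 6228≥5312, price 831≤838, layovers 0≤1).
P4: dominated by P7 (miles earned 7094≥3450, price 423≤732, layovers 2≤2).
P5: dominated by P7 (miles earned 7094≥3086, price 423≤618, layovers 2≤2).
P6: dominated by P1 (miles earned 6997≥811, price 1090≤1137, layovers 0≤0).
P7: not dominated (best miles earned).
P8: not dominated.
P9: dominated by P3 (miles earned 5312≥3313, price 838≤865, layovers 1≤2).
P10: not dominated.
P11: not dominated.
P12: not dominated (best price).
Pareto-optimal: P1, P7, P8, P10, P11, P12 → 6.

6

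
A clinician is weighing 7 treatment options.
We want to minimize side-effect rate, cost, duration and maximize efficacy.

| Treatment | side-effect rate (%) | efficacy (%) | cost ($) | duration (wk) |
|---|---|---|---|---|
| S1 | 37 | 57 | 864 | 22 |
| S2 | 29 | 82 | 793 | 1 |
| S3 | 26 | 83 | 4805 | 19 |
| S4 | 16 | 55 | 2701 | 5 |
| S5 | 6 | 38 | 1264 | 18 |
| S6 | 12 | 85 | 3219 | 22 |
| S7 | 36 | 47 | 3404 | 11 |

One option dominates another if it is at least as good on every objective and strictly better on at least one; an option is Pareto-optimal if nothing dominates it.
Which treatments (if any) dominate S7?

S2: side-effect rate 29≤36, efficacy 82≥47, cost 793≤3404, duration 1≤11 — dominates S7.
S4: side-effect rate 16≤36, efficacy 55≥47, cost 2701≤3404, duration 5≤11 — dominates S7.
Others (S1, S3, S5, S6) are each worse than S7 on at least one objective.

S2, S4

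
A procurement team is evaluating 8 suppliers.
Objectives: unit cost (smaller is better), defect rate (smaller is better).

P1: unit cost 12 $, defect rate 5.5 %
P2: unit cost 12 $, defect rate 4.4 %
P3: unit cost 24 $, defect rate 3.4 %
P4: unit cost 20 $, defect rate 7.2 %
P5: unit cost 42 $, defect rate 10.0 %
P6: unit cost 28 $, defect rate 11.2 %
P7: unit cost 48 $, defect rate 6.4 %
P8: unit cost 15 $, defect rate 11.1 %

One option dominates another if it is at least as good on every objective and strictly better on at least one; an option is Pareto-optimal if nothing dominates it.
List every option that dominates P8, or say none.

P1, P2

P1: unit cost 12≤15, defect rate 5.5≤11.1 — dominates P8.
P2: unit cost 12≤15, defect rate 4.4≤11.1 — dominates P8.
Others (P3, P4, P5, P6, P7) are each worse than P8 on at least one objective.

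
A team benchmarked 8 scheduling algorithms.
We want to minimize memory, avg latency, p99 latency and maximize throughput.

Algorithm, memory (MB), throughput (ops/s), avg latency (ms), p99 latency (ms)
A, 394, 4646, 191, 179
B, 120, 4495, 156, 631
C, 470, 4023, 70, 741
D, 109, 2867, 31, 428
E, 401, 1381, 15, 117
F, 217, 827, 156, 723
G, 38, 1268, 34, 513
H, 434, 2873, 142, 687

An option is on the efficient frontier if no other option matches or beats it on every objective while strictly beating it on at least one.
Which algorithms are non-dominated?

A, B, C, D, E, G, H

A: not dominated (best throughput).
B: not dominated.
C: not dominated.
D: not dominated.
E: not dominated (best avg latency).
F: dominated by B (memory 120≤217, throughput 4495≥827, avg latency 156≤156, p99 latency 631≤723).
G: not dominated (best memory).
H: not dominated.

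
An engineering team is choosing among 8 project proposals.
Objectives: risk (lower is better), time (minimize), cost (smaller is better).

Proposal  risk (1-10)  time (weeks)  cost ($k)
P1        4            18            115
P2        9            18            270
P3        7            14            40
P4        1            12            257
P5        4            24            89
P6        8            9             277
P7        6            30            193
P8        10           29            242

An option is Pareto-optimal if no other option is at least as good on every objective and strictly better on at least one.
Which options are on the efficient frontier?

P1: not dominated.
P2: dominated by P1 (risk 4≤9, time 18≤18, cost 115≤270).
P3: not dominated (best cost).
P4: not dominated (best risk).
P5: not dominated.
P6: not dominated (best time).
P7: dominated by P1 (risk 4≤6, time 18≤30, cost 115≤193).
P8: dominated by P1 (risk 4≤10, time 18≤29, cost 115≤242).

P1, P3, P4, P5, P6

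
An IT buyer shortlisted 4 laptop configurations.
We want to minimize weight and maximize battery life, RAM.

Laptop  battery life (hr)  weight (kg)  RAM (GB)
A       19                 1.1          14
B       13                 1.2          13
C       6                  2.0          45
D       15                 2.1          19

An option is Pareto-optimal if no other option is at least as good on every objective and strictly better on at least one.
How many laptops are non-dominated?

A: not dominated (best battery life).
B: dominated by A (battery life 19≥13, weight 1.1≤1.2, RAM 14≥13).
C: not dominated (best RAM).
D: not dominated.
Pareto-optimal: A, C, D → 3.

3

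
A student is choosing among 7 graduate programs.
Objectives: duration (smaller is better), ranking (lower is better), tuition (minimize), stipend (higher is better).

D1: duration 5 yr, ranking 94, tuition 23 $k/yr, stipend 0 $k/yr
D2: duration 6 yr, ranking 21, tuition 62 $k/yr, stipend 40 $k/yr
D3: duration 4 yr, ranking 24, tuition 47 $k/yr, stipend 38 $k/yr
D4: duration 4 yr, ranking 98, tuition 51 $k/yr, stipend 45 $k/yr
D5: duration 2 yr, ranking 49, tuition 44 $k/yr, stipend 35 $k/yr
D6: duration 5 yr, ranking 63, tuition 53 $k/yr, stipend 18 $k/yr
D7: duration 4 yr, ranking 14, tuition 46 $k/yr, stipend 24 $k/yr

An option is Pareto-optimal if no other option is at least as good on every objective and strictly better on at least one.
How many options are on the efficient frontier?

6

D1: not dominated (best tuition).
D2: not dominated.
D3: not dominated.
D4: not dominated (best stipend).
D5: not dominated (best duration).
D6: dominated by D3 (duration 4≤5, ranking 24≤63, tuition 47≤53, stipend 38≥18).
D7: not dominated (best ranking).
Pareto-optimal: D1, D2, D3, D4, D5, D7 → 6.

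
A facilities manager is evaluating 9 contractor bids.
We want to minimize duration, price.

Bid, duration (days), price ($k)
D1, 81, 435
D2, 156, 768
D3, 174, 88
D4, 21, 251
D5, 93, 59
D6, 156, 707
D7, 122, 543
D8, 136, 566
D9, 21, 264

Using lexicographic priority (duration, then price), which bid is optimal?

First minimize duration: best is 21, kept {D4, D9}.
Then minimize price: best is 251, kept {D4}.

D4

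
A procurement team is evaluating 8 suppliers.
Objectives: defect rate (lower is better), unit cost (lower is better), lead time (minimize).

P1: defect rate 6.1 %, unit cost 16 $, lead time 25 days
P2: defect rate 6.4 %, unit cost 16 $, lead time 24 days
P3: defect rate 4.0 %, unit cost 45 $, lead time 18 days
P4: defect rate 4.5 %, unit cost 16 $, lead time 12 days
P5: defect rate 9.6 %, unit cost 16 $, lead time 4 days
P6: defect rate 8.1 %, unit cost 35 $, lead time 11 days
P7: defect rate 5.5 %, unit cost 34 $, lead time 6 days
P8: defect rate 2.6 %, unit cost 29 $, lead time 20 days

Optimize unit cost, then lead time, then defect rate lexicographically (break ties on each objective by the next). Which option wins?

P5

First minimize unit cost: best is 16, kept {P1, P2, P4, P5}.
Then minimize lead time: best is 4, kept {P5}.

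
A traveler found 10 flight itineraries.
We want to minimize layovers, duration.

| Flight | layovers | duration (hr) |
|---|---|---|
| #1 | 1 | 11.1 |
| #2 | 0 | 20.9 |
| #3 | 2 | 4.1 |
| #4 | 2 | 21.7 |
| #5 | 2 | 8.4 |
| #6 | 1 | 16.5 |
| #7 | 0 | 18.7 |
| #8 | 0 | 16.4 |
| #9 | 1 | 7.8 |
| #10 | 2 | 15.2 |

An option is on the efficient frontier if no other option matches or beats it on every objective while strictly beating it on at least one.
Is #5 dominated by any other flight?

#3 vs #5: layovers 2≤2, duration 4.1≤8.4 — #3 is at least as good on every objective and strictly better on at least one, so #3 dominates #5.

Yes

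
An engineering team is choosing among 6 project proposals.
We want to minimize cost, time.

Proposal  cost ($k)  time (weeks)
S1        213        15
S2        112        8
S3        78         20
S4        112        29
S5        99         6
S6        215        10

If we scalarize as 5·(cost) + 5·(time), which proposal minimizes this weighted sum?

S1: 5·213 + 5·15 = 1140
S2: 5·112 + 5·8 = 600
S3: 5·78 + 5·20 = 490
S4: 5·112 + 5·29 = 705
S5: 5·99 + 5·6 = 525
S6: 5·215 + 5·10 = 1125
Lowest: S3 at 490.

S3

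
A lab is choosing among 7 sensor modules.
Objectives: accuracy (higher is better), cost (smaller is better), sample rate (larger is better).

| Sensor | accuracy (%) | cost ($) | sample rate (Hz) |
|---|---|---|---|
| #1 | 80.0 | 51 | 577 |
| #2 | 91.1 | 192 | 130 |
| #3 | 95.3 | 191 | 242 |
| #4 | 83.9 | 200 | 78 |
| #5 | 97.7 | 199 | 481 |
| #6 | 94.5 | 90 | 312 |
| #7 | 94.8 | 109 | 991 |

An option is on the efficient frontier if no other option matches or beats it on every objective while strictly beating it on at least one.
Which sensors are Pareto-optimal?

#1, #3, #5, #6, #7

#1: not dominated (best cost).
#2: dominated by #3 (accuracy 95.3≥91.1, cost 191≤192, sample rate 242≥130).
#3: not dominated.
#4: dominated by #2 (accuracy 91.1≥83.9, cost 192≤200, sample rate 130≥78).
#5: not dominated (best accuracy).
#6: not dominated.
#7: not dominated (best sample rate).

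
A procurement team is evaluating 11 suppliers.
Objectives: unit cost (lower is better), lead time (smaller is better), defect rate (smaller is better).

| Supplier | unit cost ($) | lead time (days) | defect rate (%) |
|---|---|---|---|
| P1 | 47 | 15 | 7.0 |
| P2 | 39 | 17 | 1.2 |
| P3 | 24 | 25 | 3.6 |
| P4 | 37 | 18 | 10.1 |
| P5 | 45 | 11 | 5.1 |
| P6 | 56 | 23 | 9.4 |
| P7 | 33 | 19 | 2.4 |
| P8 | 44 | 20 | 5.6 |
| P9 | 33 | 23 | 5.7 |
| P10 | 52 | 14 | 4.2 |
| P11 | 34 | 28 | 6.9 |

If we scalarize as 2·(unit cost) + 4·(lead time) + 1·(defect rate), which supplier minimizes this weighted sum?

P1: 2·47 + 4·15 + 1·7.0 = 161.0
P2: 2·39 + 4·17 + 1·1.2 = 147.2
P3: 2·24 + 4·25 + 1·3.6 = 151.6
P4: 2·37 + 4·18 + 1·10.1 = 156.1
P5: 2·45 + 4·11 + 1·5.1 = 139.1
P6: 2·56 + 4·23 + 1·9.4 = 213.4
P7: 2·33 + 4·19 + 1·2.4 = 144.4
P8: 2·44 + 4·20 + 1·5.6 = 173.6
P9: 2·33 + 4·23 + 1·5.7 = 163.7
P10: 2·52 + 4·14 + 1·4.2 = 164.2
P11: 2·34 + 4·28 + 1·6.9 = 186.9
Lowest: P5 at 139.1.

P5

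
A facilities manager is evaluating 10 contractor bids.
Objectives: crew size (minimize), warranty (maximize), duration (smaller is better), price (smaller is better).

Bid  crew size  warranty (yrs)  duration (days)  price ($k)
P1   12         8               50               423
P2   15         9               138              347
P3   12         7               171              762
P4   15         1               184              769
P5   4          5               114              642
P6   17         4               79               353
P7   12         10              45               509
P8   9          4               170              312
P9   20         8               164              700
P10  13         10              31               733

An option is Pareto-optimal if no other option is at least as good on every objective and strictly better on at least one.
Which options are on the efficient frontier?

P1: not dominated.
P2: not dominated.
P3: dominated by P1 (crew size 12≤12, warranty 8≥7, duration 50≤171, price 423≤762).
P4: dominated by P1 (crew size 12≤15, warranty 8≥1, duration 50≤184, price 423≤769).
P5: not dominated (best crew size).
P6: not dominated.
P7: not dominated.
P8: not dominated (best price).
P9: dominated by P1 (crew size 12≤20, warranty 8≥8, duration 50≤164, price 423≤700).
P10: not dominated (best duration).

P1, P2, P5, P6, P7, P8, P10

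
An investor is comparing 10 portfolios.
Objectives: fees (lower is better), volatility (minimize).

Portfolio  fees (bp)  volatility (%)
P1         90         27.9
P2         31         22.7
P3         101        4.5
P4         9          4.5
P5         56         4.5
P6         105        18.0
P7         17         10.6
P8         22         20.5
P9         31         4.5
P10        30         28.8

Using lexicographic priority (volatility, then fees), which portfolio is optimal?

P4

First minimize volatility: best is 4.5, kept {P3, P4, P5, P9}.
Then minimize fees: best is 9, kept {P4}.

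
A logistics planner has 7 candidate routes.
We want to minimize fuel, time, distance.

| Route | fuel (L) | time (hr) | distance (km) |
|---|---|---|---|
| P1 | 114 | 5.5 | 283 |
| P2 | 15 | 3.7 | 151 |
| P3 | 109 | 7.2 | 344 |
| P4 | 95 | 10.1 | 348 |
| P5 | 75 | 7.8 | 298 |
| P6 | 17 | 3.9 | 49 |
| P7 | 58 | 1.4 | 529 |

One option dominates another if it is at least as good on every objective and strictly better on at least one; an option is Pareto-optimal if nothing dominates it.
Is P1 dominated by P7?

P7 vs P1: P7 is worse on distance (529 vs 283), so it does not dominate P1.

No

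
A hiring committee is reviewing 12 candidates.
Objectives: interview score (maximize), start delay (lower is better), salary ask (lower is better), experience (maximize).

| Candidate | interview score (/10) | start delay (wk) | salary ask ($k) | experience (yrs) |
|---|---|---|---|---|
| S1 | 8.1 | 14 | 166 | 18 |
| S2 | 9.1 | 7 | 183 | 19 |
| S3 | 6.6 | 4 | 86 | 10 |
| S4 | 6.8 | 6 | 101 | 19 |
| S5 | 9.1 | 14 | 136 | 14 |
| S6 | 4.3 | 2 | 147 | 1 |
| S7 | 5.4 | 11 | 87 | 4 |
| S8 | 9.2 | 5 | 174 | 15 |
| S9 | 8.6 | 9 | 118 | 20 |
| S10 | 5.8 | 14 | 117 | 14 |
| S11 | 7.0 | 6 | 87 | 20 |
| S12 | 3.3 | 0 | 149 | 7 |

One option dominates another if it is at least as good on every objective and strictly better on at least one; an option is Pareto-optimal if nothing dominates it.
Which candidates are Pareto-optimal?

S2, S3, S5, S6, S8, S9, S11, S12

S1: dominated by S9 (interview score 8.6≥8.1, start delay 9≤14, salary ask 118≤166, experience 20≥18).
S2: not dominated.
S3: not dominated (best salary ask).
S4: dominated by S11 (interview score 7.0≥6.8, start delay 6≤6, salary ask 87≤101, experience 20≥19).
S5: not dominated.
S6: not dominated.
S7: dominated by S3 (interview score 6.6≥5.4, start delay 4≤11, salary ask 86≤87, experience 10≥4).
S8: not dominated (best interview score).
S9: not dominated.
S10: dominated by S4 (interview score 6.8≥5.8, start delay 6≤14, salary ask 101≤117, experience 19≥14).
S11: not dominated.
S12: not dominated (best start delay).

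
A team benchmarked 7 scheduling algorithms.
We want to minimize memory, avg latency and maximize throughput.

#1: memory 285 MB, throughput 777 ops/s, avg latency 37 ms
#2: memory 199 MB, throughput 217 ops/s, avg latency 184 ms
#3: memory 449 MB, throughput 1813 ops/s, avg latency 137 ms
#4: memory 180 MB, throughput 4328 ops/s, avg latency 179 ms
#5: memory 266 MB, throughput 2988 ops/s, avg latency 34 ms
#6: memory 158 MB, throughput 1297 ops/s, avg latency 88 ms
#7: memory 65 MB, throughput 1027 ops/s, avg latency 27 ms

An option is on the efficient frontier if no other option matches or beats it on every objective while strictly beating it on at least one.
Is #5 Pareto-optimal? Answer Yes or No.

#1: worse on memory (285 vs 266).
#2: worse on throughput (217 vs 2988).
#3: worse on memory (449 vs 266).
#4: worse on avg latency (179 vs 34).
#6: worse on throughput (1297 vs 2988).
#7: worse on throughput (1027 vs 2988).
No option is at least as good as #5 on every objective and strictly better on one.

Yes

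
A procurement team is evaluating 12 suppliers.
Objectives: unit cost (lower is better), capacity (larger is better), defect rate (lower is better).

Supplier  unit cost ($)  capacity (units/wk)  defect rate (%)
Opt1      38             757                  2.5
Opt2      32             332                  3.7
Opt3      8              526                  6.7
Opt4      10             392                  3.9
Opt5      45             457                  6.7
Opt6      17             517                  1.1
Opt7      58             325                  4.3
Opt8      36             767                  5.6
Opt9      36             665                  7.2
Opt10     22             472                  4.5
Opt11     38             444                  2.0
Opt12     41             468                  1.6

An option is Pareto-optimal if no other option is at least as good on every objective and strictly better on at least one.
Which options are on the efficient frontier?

Opt1, Opt3, Opt4, Opt6, Opt8

Opt1: not dominated.
Opt2: dominated by Opt6 (unit cost 17≤32, capacity 517≥332, defect rate 1.1≤3.7).
Opt3: not dominated (best unit cost).
Opt4: not dominated.
Opt5: dominated by Opt1 (unit cost 38≤45, capacity 757≥457, defect rate 2.5≤6.7).
Opt6: not dominated (best defect rate).
Opt7: dominated by Opt1 (unit cost 38≤58, capacity 757≥325, defect rate 2.5≤4.3).
Opt8: not dominated (best capacity).
Opt9: dominated by Opt8 (unit cost 36≤36, capacity 767≥665, defect rate 5.6≤7.2).
Opt10: dominated by Opt6 (unit cost 17≤22, capacity 517≥472, defect rate 1.1≤4.5).
Opt11: dominated by Opt6 (unit cost 17≤38, capacity 517≥444, defect rate 1.1≤2.0).
Opt12: dominated by Opt6 (unit cost 17≤41, capacity 517≥468, defect rate 1.1≤1.6).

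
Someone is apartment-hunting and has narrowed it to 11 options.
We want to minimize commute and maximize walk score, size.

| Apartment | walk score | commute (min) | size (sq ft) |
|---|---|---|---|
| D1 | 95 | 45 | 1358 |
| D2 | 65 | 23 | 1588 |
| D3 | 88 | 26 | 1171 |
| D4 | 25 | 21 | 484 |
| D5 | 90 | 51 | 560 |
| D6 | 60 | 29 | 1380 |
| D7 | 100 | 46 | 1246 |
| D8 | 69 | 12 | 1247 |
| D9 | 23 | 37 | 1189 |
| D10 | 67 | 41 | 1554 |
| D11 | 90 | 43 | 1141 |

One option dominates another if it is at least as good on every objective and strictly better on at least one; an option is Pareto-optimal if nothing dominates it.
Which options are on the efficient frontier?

D1, D2, D3, D7, D8, D10, D11

D1: not dominated.
D2: not dominated (best size).
D3: not dominated.
D4: dominated by D8 (walk score 69≥25, commute 12≤21, size 1247≥484).
D5: dominated by D1 (walk score 95≥90, commute 45≤51, size 1358≥560).
D6: dominated by D2 (walk score 65≥60, commute 23≤29, size 1588≥1380).
D7: not dominated (best walk score).
D8: not dominated (best commute).
D9: dominated by D2 (walk score 65≥23, commute 23≤37, size 1588≥1189).
D10: not dominated.
D11: not dominated.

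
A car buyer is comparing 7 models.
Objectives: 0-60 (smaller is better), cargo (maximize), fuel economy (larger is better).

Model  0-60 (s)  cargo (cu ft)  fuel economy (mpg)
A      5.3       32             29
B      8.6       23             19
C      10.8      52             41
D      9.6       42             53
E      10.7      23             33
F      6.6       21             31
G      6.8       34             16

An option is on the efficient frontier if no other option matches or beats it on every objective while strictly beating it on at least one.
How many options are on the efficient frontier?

5

A: not dominated (best 0-60).
B: dominated by A (0-60 5.3≤8.6, cargo 32≥23, fuel economy 29≥19).
C: not dominated (best cargo).
D: not dominated (best fuel economy).
E: dominated by D (0-60 9.6≤10.7, cargo 42≥23, fuel economy 53≥33).
F: not dominated.
G: not dominated.
Pareto-optimal: A, C, D, F, G → 5.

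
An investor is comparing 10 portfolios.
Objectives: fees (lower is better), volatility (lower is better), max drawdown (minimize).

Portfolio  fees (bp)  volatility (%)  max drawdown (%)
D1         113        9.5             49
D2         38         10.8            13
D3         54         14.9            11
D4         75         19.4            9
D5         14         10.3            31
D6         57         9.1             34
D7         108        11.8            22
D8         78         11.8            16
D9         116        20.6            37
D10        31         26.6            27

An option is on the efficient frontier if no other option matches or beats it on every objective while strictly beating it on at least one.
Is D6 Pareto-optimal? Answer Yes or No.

D1: worse on fees (113 vs 57).
D2: worse on volatility (10.8 vs 9.1).
D3: worse on volatility (14.9 vs 9.1).
D4: worse on fees (75 vs 57).
D5: worse on volatility (10.3 vs 9.1).
D7: worse on fees (108 vs 57).
D8: worse on fees (78 vs 57).
D9: worse on fees (116 vs 57).
D10: worse on volatility (26.6 vs 9.1).
No option is at least as good as D6 on every objective and strictly better on one.

Yes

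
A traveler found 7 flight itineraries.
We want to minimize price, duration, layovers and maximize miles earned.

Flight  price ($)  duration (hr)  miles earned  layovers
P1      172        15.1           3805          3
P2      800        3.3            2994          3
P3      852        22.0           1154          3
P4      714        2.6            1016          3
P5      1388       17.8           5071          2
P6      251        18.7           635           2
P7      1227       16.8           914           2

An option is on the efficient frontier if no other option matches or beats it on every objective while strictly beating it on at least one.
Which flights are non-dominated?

P1: not dominated (best price).
P2: not dominated.
P3: dominated by P1 (price 172≤852, duration 15.1≤22.0, miles earned 3805≥1154, layovers 3≤3).
P4: not dominated (best duration).
P5: not dominated (best miles earned).
P6: not dominated.
P7: not dominated.

P1, P2, P4, P5, P6, P7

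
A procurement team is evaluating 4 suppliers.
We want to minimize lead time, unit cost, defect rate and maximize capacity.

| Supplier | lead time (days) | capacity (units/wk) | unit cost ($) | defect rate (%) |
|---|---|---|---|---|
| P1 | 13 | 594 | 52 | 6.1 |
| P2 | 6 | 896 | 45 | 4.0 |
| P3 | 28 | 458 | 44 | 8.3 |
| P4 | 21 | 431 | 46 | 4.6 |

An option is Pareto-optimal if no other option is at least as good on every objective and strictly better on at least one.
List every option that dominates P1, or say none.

P2

P2: lead time 6≤13, capacity 896≥594, unit cost 45≤52, defect rate 4.0≤6.1 — dominates P1.
Others (P3, P4) are each worse than P1 on at least one objective.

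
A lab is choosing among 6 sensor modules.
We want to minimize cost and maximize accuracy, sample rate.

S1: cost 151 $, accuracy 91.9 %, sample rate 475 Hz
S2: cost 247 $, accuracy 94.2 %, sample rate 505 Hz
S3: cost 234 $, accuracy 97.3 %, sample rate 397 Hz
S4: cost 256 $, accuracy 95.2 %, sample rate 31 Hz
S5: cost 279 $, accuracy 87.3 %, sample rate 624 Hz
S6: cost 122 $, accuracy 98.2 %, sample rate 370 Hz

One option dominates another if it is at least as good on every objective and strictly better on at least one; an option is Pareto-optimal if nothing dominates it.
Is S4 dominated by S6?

S6 vs S4: cost 122≤256, accuracy 98.2≥95.2, sample rate 370≥31 — S6 is at least as good on every objective with at least one strict improvement.

Yes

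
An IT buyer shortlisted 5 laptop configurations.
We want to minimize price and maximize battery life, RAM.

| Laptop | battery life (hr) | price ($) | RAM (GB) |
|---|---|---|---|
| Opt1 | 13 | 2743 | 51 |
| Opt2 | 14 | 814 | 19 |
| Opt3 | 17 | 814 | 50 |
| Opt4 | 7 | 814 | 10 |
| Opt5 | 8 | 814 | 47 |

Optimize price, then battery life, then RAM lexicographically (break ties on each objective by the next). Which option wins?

Opt3

First minimize price: best is 814, kept {Opt2, Opt3, Opt4, Opt5}.
Then maximize battery life: best is 17, kept {Opt3}.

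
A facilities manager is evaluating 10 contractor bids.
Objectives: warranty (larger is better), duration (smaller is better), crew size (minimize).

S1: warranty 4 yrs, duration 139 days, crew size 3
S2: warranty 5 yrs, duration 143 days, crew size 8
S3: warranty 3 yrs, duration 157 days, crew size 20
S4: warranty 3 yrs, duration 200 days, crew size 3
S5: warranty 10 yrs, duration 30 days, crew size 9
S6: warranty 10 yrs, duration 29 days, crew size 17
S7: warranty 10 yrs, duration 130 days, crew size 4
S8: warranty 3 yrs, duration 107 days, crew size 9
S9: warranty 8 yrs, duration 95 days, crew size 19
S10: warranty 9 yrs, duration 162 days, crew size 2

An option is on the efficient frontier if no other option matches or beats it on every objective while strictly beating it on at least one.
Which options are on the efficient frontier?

S1: not dominated.
S2: dominated by S7 (warranty 10≥5, duration 130≤143, crew size 4≤8).
S3: dominated by S1 (warranty 4≥3, duration 139≤157, crew size 3≤20).
S4: dominated by S1 (warranty 4≥3, duration 139≤200, crew size 3≤3).
S5: not dominated.
S6: not dominated (best duration).
S7: not dominated.
S8: dominated by S5 (warranty 10≥3, duration 30≤107, crew size 9≤9).
S9: dominated by S5 (warranty 10≥8, duration 30≤95, crew size 9≤19).
S10: not dominated (best crew size).

S1, S5, S6, S7, S10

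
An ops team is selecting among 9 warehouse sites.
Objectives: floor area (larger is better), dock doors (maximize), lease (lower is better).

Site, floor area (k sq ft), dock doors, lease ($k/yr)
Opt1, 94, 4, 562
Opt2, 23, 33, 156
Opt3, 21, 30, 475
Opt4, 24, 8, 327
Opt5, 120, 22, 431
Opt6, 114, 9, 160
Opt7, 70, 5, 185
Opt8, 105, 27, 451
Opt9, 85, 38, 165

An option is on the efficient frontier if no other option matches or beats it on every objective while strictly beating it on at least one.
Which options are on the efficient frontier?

Opt1: dominated by Opt5 (floor area 120≥94, dock doors 22≥4, lease 431≤562).
Opt2: not dominated (best lease).
Opt3: dominated by Opt2 (floor area 23≥21, dock doors 33≥30, lease 156≤475).
Opt4: dominated by Opt6 (floor area 114≥24, dock doors 9≥8, lease 160≤327).
Opt5: not dominated (best floor area).
Opt6: not dominated.
Opt7: dominated by Opt6 (floor area 114≥70, dock doors 9≥5, lease 160≤185).
Opt8: not dominated.
Opt9: not dominated (best dock doors).

Opt2, Opt5, Opt6, Opt8, Opt9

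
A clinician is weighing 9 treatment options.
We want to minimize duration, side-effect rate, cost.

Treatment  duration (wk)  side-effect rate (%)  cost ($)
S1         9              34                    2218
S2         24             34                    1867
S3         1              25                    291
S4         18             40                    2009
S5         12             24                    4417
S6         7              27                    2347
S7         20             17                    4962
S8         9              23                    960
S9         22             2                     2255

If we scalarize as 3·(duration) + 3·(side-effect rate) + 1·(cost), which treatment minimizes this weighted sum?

S3

S1: 3·9 + 3·34 + 1·2218 = 2347
S2: 3·24 + 3·34 + 1·1867 = 2041
S3: 3·1 + 3·25 + 1·291 = 369
S4: 3·18 + 3·40 + 1·2009 = 2183
S5: 3·12 + 3·24 + 1·4417 = 4525
S6: 3·7 + 3·27 + 1·2347 = 2449
S7: 3·20 + 3·17 + 1·4962 = 5073
S8: 3·9 + 3·23 + 1·960 = 1056
S9: 3·22 + 3·2 + 1·2255 = 2327
Lowest: S3 at 369.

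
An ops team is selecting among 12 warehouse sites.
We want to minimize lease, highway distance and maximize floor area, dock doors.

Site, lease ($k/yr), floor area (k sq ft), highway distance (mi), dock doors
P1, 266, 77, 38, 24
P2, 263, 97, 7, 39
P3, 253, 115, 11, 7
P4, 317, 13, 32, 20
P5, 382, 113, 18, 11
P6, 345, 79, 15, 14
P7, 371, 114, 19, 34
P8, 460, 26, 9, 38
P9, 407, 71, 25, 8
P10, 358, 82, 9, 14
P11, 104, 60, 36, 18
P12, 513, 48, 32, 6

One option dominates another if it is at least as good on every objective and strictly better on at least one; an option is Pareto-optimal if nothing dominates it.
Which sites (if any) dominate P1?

P2: lease 263≤266, floor area 97≥77, highway distance 7≤38, dock doors 39≥24 — dominates P1.
Others (P3, P4, P5, P6, P7, P8, P9, P10, P11, P12) are each worse than P1 on at least one objective.

P2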